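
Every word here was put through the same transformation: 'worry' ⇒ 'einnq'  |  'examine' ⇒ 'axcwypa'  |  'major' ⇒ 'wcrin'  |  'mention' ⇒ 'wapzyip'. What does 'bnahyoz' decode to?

w(22)→e(4) and o(14)→i(8) fit y≡19x+2 (mod 26); the inverse of 19 mod 26 is 11. This is an affine cipher: with a=0,…,z=25, each position x becomes (19x+2) mod 26.
Undoing it on bnahyoz: b(1)→11·(1−2)≡15=p; n(13)→11·(13−2)≡17=r; a(0)→11·(0−2)≡4=e; h(7)→11·(7−2)≡3=d; y(24)→11·(24−2)≡8=i; o(14)→11·(14−2)≡2=c; z(25)→11·(25−2)≡19=t (all mod 26).

predict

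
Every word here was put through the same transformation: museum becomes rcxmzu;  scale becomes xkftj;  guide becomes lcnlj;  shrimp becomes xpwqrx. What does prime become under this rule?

uznuj

Shifts by position in museum: pos 0: m→r (+5), pos 1: u→c (+8), pos 2: s→x (+5), pos 3: e→m (+8) — repeating every 2. The shifts repeat in a cycle of length 2: positions 0,1,… shift by +5, +8, then the pattern repeats.
On prime: p+5=u, r+8=z, i+5=n, m+8=u, e+5=j.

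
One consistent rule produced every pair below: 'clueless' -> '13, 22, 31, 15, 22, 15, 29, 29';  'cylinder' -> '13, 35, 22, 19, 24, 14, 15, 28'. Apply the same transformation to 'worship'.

Each letter is replaced by its alphabet position (a=1..z=26) + 10.
For worship: w=23→33, o=15→25, r=18→28, s=19→29, h=8→18, i=9→19, p=16→26.

33, 25, 28, 29, 18, 19, 26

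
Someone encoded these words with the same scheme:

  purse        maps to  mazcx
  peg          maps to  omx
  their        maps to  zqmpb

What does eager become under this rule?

zmoim

The output letters match the input read backwards, each shifted +8: purse reversed is esrup. Two steps: reverse the string, then apply a Caesar shift of +8.
On eager: reverse → regae; then shift: r+8=z, e+8=m, g+8=o, a+8=i, e+8=m.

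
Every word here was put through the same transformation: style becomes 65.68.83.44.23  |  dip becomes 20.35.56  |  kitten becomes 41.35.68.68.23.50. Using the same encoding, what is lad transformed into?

44.11.20

s(#19)→65 and t(#20)→68: differences scale by 3, so n = 3·pos + 8. With a=1..z=26, the number is 3·pos + 8.
For lad: l=12→44, a=1→11, d=4→20.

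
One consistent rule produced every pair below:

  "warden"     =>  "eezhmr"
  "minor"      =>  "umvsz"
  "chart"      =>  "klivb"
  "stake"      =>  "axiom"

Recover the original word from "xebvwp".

patrol

Shifts by position in warden: pos 0: w→e (+8), pos 1: a→e (+4), pos 2: r→z (+8), pos 3: d→h (+4) — repeating every 2. It's a Vigenère-style cipher with numeric key [8,4]: position i shifts by key[i mod 2].
Reversing it on xebvwp: x−8=p, e−4=a, b−8=t, v−4=r, w−8=o, p−4=l.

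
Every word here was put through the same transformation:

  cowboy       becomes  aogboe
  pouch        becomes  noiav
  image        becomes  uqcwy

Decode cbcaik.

abacus

c(2)→a(0) and o(14)→o(14) fit y≡25x+2 (mod 26); the inverse of 25 mod 26 is 25. Treating letters as 0–25, the rule is x ↦ 25x + 2 (mod 26).
Reversing it on cbcaik: c(2)→25·(2−2)≡0=a; b(1)→25·(1−2)≡1=b; c(2)→25·(2−2)≡0=a; a(0)→25·(0−2)≡2=c; i(8)→25·(8−2)≡20=u; k(10)→25·(10−2)≡18=s (all mod 26).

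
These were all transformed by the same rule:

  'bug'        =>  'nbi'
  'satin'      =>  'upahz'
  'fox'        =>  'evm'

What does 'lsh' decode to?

The output letters match the input read backwards, each shifted +7: bug reversed is gub. Two steps: reverse the string, then apply a Caesar shift of +7.
Reversing it on lsh: shift back: l−7=e, s−7=l, h−7=a → ela; then reverse → ale.

ale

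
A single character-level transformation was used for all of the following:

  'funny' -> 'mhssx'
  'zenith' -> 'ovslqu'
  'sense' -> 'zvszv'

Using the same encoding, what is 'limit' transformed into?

klblq

f(5)→m(12) and u(20)→h(7) fit y≡17x+5 (mod 26); the inverse of 17 mod 26 is 23. Each letter's alphabet position (a=0..z=25) is mapped through 17·x+5 mod 26 — an affine cipher.
Applying it to limit: l(11)→17·11+5≡10=k; i(8)→17·8+5≡11=l; m(12)→17·12+5≡1=b; i(8)→17·8+5≡11=l; t(19)→17·19+5≡16=q (all mod 26).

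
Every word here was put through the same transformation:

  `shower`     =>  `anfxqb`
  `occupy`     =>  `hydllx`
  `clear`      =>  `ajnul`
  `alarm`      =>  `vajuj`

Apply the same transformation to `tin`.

wrc

The output letters match the input read backwards, each shifted +9: shower reversed is rewohs. Two steps: reverse the string, then apply a Caesar shift of +9.
Applying it to tin: reverse → nit; then shift: n+9=w, i+9=r, t+9=c.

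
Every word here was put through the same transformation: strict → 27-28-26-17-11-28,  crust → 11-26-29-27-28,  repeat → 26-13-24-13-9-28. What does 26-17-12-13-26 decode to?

s is letter #19 and maps to 27: an offset of 8. Each letter is replaced by its alphabet position (a=1..z=26) + 8.
Decoding 26-17-12-13-26: 26→(26−8)÷1=18=r, 17→(17−8)÷1=9=i, 12→(12−8)÷1=4=d, 13→(13−8)÷1=5=e, 26→(26−8)÷1=18=r.

rider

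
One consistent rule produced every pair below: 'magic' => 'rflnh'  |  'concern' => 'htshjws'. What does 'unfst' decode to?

Compare letters: m→r is +5, a→f is +5, g→l is +5 — a constant shift. This is a Caesar cipher with shift 5.
Decoding unfst: u−5=p, n−5=i, f−5=a, s−5=n, t−5=o.

piano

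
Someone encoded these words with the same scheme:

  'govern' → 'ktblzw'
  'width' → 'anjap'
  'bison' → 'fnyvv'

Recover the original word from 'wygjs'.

stack

Each letter shifts forward by (position + 4), i.e. 4, 5, 6, … — the shift grows by one for each successive letter.
Reversing it on wygjs: w−4=s, y−5=t, g−6=a, j−7=c, s−8=k.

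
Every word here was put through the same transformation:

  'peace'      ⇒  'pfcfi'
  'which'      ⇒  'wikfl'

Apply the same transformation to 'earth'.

In peace: p→p is +0, e→f is +1, a→c is +2, c→f is +3 — the shift increases by 1 each position. Letter i (0-indexed) is shifted by i+0, so successive shifts are 0, 1, 2, ….
On earth: e+0=e, a+1=b, r+2=t, t+3=w, h+4=l.

ebtwl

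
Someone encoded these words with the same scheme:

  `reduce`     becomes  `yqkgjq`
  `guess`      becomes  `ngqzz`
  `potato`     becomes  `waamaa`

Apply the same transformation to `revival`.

The shift depends on letter class: consonant r→y is +7, but vowel e→q is +12. The rule splits by letter class: vowels +12, consonants +7.
Applying it to revival: r(cons)+7=y, e(vowel)+12=q, v(cons)+7=c, i(vowel)+12=u, v(cons)+7=c, a(vowel)+12=m, l(cons)+7=s.

yqcucms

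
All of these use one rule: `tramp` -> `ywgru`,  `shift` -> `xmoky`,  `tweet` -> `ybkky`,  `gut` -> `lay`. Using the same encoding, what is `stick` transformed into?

The shift depends on letter class: consonant t→y is +5, but vowel a→g is +6. The rule splits by letter class: vowels +6, consonants +5.
On stick: s(cons)+5=x, t(cons)+5=y, i(vowel)+6=o, c(cons)+5=h, k(cons)+5=p.

xyohp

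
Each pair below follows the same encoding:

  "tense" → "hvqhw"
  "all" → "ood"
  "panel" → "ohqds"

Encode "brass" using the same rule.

vvdue

Two steps: reverse the string, then apply a Caesar shift of +3.
Applying it to brass: reverse → ssarb; then shift: s+3=v, s+3=v, a+3=d, r+3=u, b+3=e.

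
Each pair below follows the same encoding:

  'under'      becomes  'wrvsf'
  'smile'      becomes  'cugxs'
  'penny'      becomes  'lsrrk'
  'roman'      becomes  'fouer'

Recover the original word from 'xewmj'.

laugh

u(20)→w(22) and n(13)→r(17) fit y≡23x+4 (mod 26); the inverse of 23 mod 26 is 17. Treating letters as 0–25, the rule is x ↦ 23x + 4 (mod 26).
Reversing it on xewmj: x(23)→17·(23−4)≡11=l; e(4)→17·(4−4)≡0=a; w(22)→17·(22−4)≡20=u; m(12)→17·(12−4)≡6=g; j(9)→17·(9−4)≡7=h (all mod 26).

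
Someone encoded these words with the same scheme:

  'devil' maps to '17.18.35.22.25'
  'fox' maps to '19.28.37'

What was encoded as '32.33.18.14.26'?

steam

d is letter #4 and maps to 17: an offset of 13. Each letter is replaced by its alphabet position (a=1..z=26) + 13.
Reversing it on 32.33.18.14.26: 32→(32−13)÷1=19=s, 33→(33−13)÷1=20=t, 18→(18−13)÷1=5=e, 14→(14−13)÷1=1=a, 26→(26−13)÷1=13=m.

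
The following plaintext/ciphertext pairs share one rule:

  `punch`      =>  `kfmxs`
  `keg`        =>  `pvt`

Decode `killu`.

proof

Each pair mirrors across the alphabet (p↔k, u↔f, n↔m): positions sum to 25. This is the alphabet-reversal cipher (Atbash): a becomes z, b becomes y, etc.
Undoing it on killu: k↔p, i↔r, l↔o, l↔o, u↔f.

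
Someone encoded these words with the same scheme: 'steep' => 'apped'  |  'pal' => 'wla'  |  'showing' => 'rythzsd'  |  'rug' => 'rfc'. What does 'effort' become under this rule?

eczqqp

Two steps: reverse the string, then apply a Caesar shift of +11.
On effort: reverse → troffe; then shift: t+11=e, r+11=c, o+11=z, f+11=q, f+11=q, e+11=p.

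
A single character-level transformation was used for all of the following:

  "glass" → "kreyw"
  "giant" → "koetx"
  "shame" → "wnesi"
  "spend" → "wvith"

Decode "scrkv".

Shifts by position in glass: pos 0: g→k (+4), pos 1: l→r (+6), pos 2: a→e (+4), pos 3: s→y (+6) — repeating every 2. The shifts repeat in a cycle of length 2: positions 0,1,… shift by +4, +6, then the pattern repeats.
Reversing it on scrkv: s−4=o, c−6=w, r−4=n, k−6=e, v−4=r.

owner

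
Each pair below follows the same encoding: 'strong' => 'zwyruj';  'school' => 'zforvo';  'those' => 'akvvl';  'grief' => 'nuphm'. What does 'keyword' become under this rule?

rhfzvuk

Shifts by position in strong: pos 0: s→z (+7), pos 1: t→w (+3), pos 2: r→y (+7), pos 3: o→r (+3) — repeating every 2. A repeating key of period 2 is used — shifts +7, +3 over and over.
For keyword: k+7=r, e+3=h, y+7=f, w+3=z, o+7=v, r+3=u, d+7=k.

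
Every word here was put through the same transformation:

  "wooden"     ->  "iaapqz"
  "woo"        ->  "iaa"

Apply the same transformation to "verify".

hqdurk

Compare letters: w→i is +12, o→a is +12, o→a is +12 — a constant shift. It's a constant shift of +12 (ROT12).
On verify: v+12=h, e+12=q, r+12=d, i+12=u, f+12=r, y+12=k.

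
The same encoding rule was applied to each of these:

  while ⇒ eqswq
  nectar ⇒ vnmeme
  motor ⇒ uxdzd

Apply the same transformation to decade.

The shift increases by 1 at each position, starting from +8: 8, 9, 10, ….
For decade: d+8=l, e+9=n, c+10=m, a+11=l, d+12=p, e+13=r.

lnmlpr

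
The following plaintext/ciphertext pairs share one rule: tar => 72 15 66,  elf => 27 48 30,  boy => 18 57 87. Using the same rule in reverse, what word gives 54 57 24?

t(#20)→72 and a(#1)→15: differences scale by 3, so n = 3·pos + 12. Each letter becomes 3×(its alphabet position, a=1..z=26) + 12.
Reversing it on 54 57 24: 54→(54−12)÷3=14=n, 57→(57−12)÷3=15=o, 24→(24−12)÷3=4=d.

nod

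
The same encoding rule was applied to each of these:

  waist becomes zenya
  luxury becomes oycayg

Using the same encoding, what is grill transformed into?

jvnrs

In waist: w→z is +3, a→e is +4, i→n is +5, s→y is +6 — the shift increases by 1 each position. Letter i (0-indexed) is shifted by i+3, so successive shifts are 3, 4, 5, ….
Applying it to grill: g+3=j, r+4=v, i+5=n, l+6=r, l+7=s.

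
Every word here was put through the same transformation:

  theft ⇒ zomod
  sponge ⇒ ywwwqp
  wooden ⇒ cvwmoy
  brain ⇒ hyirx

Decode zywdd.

trout

Each letter shifts forward by (position + 6), i.e. 6, 7, 8, … — the shift grows by one for each successive letter.
Decoding zywdd: z−6=t, y−7=r, w−8=o, d−9=u, d−10=t.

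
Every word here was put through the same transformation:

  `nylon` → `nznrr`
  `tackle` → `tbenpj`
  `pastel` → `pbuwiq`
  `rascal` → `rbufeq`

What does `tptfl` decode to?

torch

The shift increases by 1 at each position, starting from +0: 0, 1, 2, ….
Undoing it on tptfl: t−0=t, p−1=o, t−2=r, f−3=c, l−4=h.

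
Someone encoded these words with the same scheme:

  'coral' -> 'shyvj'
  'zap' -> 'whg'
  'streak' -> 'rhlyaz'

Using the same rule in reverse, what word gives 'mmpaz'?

The output letters match the input read backwards, each shifted +7: coral reversed is laroc. The word is reversed, then every letter is shifted forward by 7.
Decoding mmpaz: shift back: m−7=f, m−7=f, p−7=i, a−7=t, z−7=s → ffits; then reverse → stiff.

stiff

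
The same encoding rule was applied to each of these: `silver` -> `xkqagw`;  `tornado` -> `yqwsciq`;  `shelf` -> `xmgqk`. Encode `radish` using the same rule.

The shift depends on letter class: consonant s→x is +5, but vowel i→k is +2. Vowels shift forward by 2 and consonants shift forward by 5.
On radish: r(cons)+5=w, a(vowel)+2=c, d(cons)+5=i, i(vowel)+2=k, s(cons)+5=x, h(cons)+5=m.

wcikxm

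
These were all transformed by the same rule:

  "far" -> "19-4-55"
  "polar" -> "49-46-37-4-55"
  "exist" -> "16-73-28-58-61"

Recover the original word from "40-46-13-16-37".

f(#6)→19 and a(#1)→4: differences scale by 3, so n = 3·pos + 1. Each letter becomes 3×(its alphabet position, a=1..z=26) + 1.
Undoing it on 40-46-13-16-37: 40→(40−1)÷3=13=m, 46→(46−1)÷3=15=o, 13→(13−1)÷3=4=d, 16→(16−1)÷3=5=e, 37→(37−1)÷3=12=l.

model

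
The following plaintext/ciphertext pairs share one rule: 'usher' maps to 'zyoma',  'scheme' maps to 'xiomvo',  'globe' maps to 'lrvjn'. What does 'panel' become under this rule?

Letter i (0-indexed) is shifted by i+5, so successive shifts are 5, 6, 7, ….
For panel: p+5=u, a+6=g, n+7=u, e+8=m, l+9=u.

ugumu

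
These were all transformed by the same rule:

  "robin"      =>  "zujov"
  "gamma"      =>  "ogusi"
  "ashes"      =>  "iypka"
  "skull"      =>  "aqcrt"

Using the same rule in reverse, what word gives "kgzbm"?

It's a Vigenère-style cipher with numeric key [8,6]: position i shifts by key[i mod 2].
Decoding kgzbm: k−8=c, g−6=a, z−8=r, b−6=v, m−8=e.

carve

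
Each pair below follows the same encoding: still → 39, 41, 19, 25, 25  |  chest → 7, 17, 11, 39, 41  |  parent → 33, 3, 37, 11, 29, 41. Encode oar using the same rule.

s(#19)→39 and t(#20)→41: differences scale by 2, so n = 2·pos + 1. The formula is n = 2×(alphabet index, a=1) + 1.
For oar: o=15→31, a=1→3, r=18→37.

31, 3, 37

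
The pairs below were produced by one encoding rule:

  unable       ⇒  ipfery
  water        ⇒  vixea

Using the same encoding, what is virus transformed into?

wyvmz

The output letters match the input read backwards, each shifted +4: unable reversed is elbanu. Two steps: reverse the string, then apply a Caesar shift of +4.
Applying it to virus: reverse → suriv; then shift: s+4=w, u+4=y, r+4=v, i+4=m, v+4=z.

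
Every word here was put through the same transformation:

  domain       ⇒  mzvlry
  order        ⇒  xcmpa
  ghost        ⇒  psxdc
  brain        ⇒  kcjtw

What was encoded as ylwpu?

panel

Shifts by position in domain: pos 0: d→m (+9), pos 1: o→z (+11), pos 2: m→v (+9), pos 3: a→l (+11) — repeating every 2. It's a Vigenère-style cipher with numeric key [9,11]: position i shifts by key[i mod 2].
Decoding ylwpu: y−9=p, l−11=a, w−9=n, p−11=e, u−9=l.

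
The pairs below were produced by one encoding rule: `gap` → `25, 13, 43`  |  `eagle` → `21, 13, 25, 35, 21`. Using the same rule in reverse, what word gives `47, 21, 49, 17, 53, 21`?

g(#7)→25 and a(#1)→13: differences scale by 2, so n = 2·pos + 11. With a=1..z=26, the number is 2·pos + 11.
Undoing it on 47, 21, 49, 17, 53, 21: 47→(47−11)÷2=18=r, 21→(21−11)÷2=5=e, 49→(49−11)÷2=19=s, 17→(17−11)÷2=3=c, 53→(53−11)÷2=21=u, 21→(21−11)÷2=5=e.

rescue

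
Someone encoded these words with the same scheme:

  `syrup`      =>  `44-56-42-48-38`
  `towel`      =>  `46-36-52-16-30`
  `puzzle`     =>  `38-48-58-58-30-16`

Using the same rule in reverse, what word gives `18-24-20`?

fig

s(#19)→44 and y(#25)→56: differences scale by 2, so n = 2·pos + 6. The formula is n = 2×(alphabet index, a=1) + 6.
Undoing it on 18-24-20: 18→(18−6)÷2=6=f, 24→(24−6)÷2=9=i, 20→(20−6)÷2=7=g.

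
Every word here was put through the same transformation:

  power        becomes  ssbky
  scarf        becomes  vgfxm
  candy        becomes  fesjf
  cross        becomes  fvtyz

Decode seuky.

paper

In power: p→s is +3, o→s is +4, w→b is +5, e→k is +6 — the shift increases by 1 each position. Letter i (0-indexed) is shifted by i+3, so successive shifts are 3, 4, 5, ….
Decoding seuky: s−3=p, e−4=a, u−5=p, k−6=e, y−7=r.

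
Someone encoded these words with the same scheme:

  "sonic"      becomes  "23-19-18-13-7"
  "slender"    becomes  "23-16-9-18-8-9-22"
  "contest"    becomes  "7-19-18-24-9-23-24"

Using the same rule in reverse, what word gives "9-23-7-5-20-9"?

Letters become their 1-based position plus 4 (so a→5, b→6, …).
Decoding 9-23-7-5-20-9: 9→(9−4)÷1=5=e, 23→(23−4)÷1=19=s, 7→(7−4)÷1=3=c, 5→(5−4)÷1=1=a, 20→(20−4)÷1=16=p, 9→(9−4)÷1=5=e.

escape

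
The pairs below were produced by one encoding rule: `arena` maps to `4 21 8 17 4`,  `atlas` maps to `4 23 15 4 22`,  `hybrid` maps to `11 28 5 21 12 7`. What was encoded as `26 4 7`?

a is letter #1 and maps to 4: an offset of 3. Letters become their 1-based position plus 3 (so a→4, b→5, …).
Decoding 26 4 7: 26→(26−3)÷1=23=w, 4→(4−3)÷1=1=a, 7→(7−3)÷1=4=d.

wad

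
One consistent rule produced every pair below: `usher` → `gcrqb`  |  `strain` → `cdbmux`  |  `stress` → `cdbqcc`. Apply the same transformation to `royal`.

The shift depends on letter class: consonant s→c is +10, but vowel u→g is +12. Vowels shift forward by 12 and consonants shift forward by 10.
On royal: r(cons)+10=b, o(vowel)+12=a, y(cons)+10=i, a(vowel)+12=m, l(cons)+10=v.

baimv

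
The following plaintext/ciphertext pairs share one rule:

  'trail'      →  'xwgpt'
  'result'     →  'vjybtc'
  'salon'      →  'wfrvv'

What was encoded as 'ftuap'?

Each letter shifts forward by (position + 4), i.e. 4, 5, 6, … — the shift grows by one for each successive letter.
Undoing it on ftuap: f−4=b, t−5=o, u−6=o, a−7=t, p−8=h.

booth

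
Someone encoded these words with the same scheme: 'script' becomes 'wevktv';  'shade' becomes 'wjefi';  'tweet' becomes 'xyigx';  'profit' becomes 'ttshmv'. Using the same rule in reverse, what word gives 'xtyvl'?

It's a Vigenère-style cipher with numeric key [4,2]: position i shifts by key[i mod 2].
Decoding xtyvl: x−4=t, t−2=r, y−4=u, v−2=t, l−4=h.

truth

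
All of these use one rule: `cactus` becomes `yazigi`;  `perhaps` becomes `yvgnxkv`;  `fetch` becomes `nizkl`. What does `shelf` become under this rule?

lrkny

The word is reversed, then every letter is shifted forward by 6.
Applying it to shelf: reverse → flehs; then shift: f+6=l, l+6=r, e+6=k, h+6=n, s+6=y.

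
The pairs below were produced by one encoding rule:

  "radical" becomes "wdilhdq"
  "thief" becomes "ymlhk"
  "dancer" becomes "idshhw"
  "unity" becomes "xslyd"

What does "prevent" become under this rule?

uwhahsy

The shift depends on letter class: consonant r→w is +5, but vowel a→d is +3. The rule splits by letter class: vowels +3, consonants +5.
Applying it to prevent: p(cons)+5=u, r(cons)+5=w, e(vowel)+3=h, v(cons)+5=a, e(vowel)+3=h, n(cons)+5=s, t(cons)+5=y.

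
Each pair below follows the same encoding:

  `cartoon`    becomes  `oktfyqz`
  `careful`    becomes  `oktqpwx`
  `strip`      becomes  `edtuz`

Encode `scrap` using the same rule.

Shifts by position in cartoon: pos 0: c→o (+12), pos 1: a→k (+10), pos 2: r→t (+2), pos 3: t→f (+12), pos 4: o→y (+10), pos 5: o→q (+2) — repeating every 3. The shifts repeat in a cycle of length 3: positions 0,1,… shift by +12, +10, +2, then the pattern repeats.
Applying it to scrap: s+12=e, c+10=m, r+2=t, a+12=m, p+10=z.

emtmz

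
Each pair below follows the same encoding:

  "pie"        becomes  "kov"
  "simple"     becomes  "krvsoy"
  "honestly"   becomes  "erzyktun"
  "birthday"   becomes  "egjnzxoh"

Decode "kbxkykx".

reserve

The output letters match the input read backwards, each shifted +6: pie reversed is eip. Read the word backwards and shift each letter +6.
Undoing it on kbxkykx: shift back: k−6=e, b−6=v, x−6=r, k−6=e, y−6=s, k−6=e, x−6=r → evreser; then reverse → reserve.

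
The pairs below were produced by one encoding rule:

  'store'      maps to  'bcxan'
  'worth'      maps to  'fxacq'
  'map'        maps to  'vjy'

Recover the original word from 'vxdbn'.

Compare letters: s→b is +9, t→c is +9, o→x is +9 — a constant shift. It's a constant shift of +9 (ROT9).
Decoding vxdbn: v−9=m, x−9=o, d−9=u, b−9=s, n−9=e.

mouse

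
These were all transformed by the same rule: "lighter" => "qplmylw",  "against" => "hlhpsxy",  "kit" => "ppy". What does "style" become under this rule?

xydql

Two shifts are in play — +7 for a/e/i/o/u, +5 for every other letter.
On style: s(cons)+5=x, t(cons)+5=y, y(cons)+5=d, l(cons)+5=q, e(vowel)+7=l.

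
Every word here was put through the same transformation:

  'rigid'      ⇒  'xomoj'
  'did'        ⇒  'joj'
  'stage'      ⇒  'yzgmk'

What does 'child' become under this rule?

inorj

Every letter moves 6 places later in the alphabet, wrapping around z→a.
For child: c+6=i, h+6=n, i+6=o, l+6=r, d+6=j.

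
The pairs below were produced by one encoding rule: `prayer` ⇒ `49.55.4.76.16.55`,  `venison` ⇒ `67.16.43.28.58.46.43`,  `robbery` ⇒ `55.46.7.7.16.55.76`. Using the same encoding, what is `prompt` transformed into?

49.55.46.40.49.61

With a=1..z=26, the number is 3·pos + 1.
For prompt: p=16→49, r=18→55, o=15→46, m=13→40, p=16→49, t=20→61.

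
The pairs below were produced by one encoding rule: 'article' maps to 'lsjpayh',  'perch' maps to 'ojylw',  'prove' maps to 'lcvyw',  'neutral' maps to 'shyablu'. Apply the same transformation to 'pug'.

The output letters match the input read backwards, each shifted +7: article reversed is elcitra. Read the word backwards and shift each letter +7.
For pug: reverse → gup; then shift: g+7=n, u+7=b, p+7=w.

nbw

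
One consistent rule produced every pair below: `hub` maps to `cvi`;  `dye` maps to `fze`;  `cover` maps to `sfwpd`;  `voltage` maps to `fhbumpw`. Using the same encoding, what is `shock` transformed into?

The output letters match the input read backwards, each shifted +1: hub reversed is buh. Two steps: reverse the string, then apply a Caesar shift of +1.
Applying it to shock: reverse → kcohs; then shift: k+1=l, c+1=d, o+1=p, h+1=i, s+1=t.

ldpit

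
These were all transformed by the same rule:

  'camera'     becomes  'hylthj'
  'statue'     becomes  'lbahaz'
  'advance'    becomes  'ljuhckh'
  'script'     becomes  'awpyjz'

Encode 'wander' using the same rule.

The output letters match the input read backwards, each shifted +7: camera reversed is aremac. Two steps: reverse the string, then apply a Caesar shift of +7.
For wander: reverse → rednaw; then shift: r+7=y, e+7=l, d+7=k, n+7=u, a+7=h, w+7=d.

ylkuhd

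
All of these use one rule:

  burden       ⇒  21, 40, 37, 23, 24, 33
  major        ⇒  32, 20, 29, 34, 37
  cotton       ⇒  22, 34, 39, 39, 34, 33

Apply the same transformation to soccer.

b is letter #2 and maps to 21: an offset of 19. Letters become their 1-based position plus 19 (so a→20, b→21, …).
For soccer: s=19→38, o=15→34, c=3→22, c=3→22, e=5→24, r=18→37.

38, 34, 22, 22, 24, 37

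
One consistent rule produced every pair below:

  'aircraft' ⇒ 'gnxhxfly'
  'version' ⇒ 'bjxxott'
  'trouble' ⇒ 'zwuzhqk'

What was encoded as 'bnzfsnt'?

vitamin

Shifts by position in aircraft: pos 0: a→g (+6), pos 1: i→n (+5), pos 2: r→x (+6), pos 3: c→h (+5) — repeating every 2. The shifts repeat in a cycle of length 2: positions 0,1,… shift by +6, +5, then the pattern repeats.
Decoding bnzfsnt: b−6=v, n−5=i, z−6=t, f−5=a, s−6=m, n−5=i, t−6=n.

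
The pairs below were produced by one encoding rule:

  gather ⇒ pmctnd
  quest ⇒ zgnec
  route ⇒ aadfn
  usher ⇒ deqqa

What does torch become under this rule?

caaoq

The shifts repeat in a cycle of length 2: positions 0,1,… shift by +9, +12, then the pattern repeats.
On torch: t+9=c, o+12=a, r+9=a, c+12=o, h+9=q.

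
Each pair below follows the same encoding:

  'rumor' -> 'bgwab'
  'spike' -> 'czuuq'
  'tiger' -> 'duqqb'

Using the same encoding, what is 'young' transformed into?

iagxq

The shift depends on letter class: consonant r→b is +10, but vowel u→g is +12. The rule splits by letter class: vowels +12, consonants +10.
On young: y(cons)+10=i, o(vowel)+12=a, u(vowel)+12=g, n(cons)+10=x, g(cons)+10=q.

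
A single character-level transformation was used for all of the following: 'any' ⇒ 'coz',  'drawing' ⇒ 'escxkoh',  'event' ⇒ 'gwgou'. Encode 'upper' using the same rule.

The shift depends on letter class: consonant n→o is +1, but vowel a→c is +2. Vowels shift forward by 2 and consonants shift forward by 1.
On upper: u(vowel)+2=w, p(cons)+1=q, p(cons)+1=q, e(vowel)+2=g, r(cons)+1=s.

wqqgs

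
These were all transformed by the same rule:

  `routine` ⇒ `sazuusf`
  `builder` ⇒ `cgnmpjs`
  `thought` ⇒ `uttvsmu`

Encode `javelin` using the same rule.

kmafxno

Shifts by position in routine: pos 0: r→s (+1), pos 1: o→a (+12), pos 2: u→z (+5), pos 3: t→u (+1), pos 4: i→u (+12), pos 5: n→s (+5) — repeating every 3. It's a Vigenère-style cipher with numeric key [1,12,5]: position i shifts by key[i mod 3].
Applying it to javelin: j+1=k, a+12=m, v+5=a, e+1=f, l+12=x, i+5=n, n+1=o.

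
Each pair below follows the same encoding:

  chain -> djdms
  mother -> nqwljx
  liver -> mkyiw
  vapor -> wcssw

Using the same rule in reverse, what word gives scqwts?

ransom

In chain: c→d is +1, h→j is +2, a→d is +3, i→m is +4 — the shift increases by 1 each position. The shift increases by 1 at each position, starting from +1: 1, 2, 3, ….
Undoing it on scqwts: s−1=r, c−2=a, q−3=n, w−4=s, t−5=o, s−6=m.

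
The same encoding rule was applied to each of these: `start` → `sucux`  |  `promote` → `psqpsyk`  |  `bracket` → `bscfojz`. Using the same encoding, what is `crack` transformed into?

In start: s→s is +0, t→u is +1, a→c is +2, r→u is +3 — the shift increases by 1 each position. Letter i (0-indexed) is shifted by i+0, so successive shifts are 0, 1, 2, ….
For crack: c+0=c, r+1=s, a+2=c, c+3=f, k+4=o.

cscfo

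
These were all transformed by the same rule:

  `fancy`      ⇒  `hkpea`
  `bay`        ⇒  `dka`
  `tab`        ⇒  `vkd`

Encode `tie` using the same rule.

Two shifts are in play — +10 for a/e/i/o/u, +2 for every other letter.
For tie: t(cons)+2=v, i(vowel)+10=s, e(vowel)+10=o.

vso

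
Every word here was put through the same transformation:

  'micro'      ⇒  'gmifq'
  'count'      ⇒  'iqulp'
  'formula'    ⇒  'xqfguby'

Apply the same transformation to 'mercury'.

gsfiufo

m(12)→g(6) and i(8)→m(12) fit y≡5x+24 (mod 26); the inverse of 5 mod 26 is 21. Treating letters as 0–25, the rule is x ↦ 5x + 24 (mod 26).
For mercury: m(12)→5·12+24≡6=g; e(4)→5·4+24≡18=s; r(17)→5·17+24≡5=f; c(2)→5·2+24≡8=i; u(20)→5·20+24≡20=u; r(17)→5·17+24≡5=f; y(24)→5·24+24≡14=o (all mod 26).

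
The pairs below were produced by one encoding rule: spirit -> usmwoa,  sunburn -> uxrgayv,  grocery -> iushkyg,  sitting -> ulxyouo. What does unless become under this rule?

wqpjyz

In spirit: s→u is +2, p→s is +3, i→m is +4, r→w is +5 — the shift increases by 1 each position. The shift increases by 1 at each position, starting from +2: 2, 3, 4, ….
On unless: u+2=w, n+3=q, l+4=p, e+5=j, s+6=y, s+7=z.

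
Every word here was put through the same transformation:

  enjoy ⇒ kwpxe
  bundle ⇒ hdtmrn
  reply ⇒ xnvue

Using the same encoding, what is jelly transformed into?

The shifts repeat in a cycle of length 2: positions 0,1,… shift by +6, +9, then the pattern repeats.
Applying it to jelly: j+6=p, e+9=n, l+6=r, l+9=u, y+6=e.

pnrue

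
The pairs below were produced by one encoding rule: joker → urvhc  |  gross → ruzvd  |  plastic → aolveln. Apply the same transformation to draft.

oulie

Shifts by position in joker: pos 0: j→u (+11), pos 1: o→r (+3), pos 2: k→v (+11), pos 3: e→h (+3) — repeating every 2. The shifts repeat in a cycle of length 2: positions 0,1,… shift by +11, +3, then the pattern repeats.
For draft: d+11=o, r+3=u, a+11=l, f+3=i, t+11=e.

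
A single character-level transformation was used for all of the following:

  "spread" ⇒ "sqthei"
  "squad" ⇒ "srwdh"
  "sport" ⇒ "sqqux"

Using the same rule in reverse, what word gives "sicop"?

shall

In spread: s→s is +0, p→q is +1, r→t is +2, e→h is +3 — the shift increases by 1 each position. Each letter shifts forward by its position index (0, 1, 2, …) — the shift grows by one for each successive letter.
Decoding sicop: s−0=s, i−1=h, c−2=a, o−3=l, p−4=l.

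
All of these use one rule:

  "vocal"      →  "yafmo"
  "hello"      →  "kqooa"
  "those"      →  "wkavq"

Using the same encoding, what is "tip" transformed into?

wus

The shift depends on letter class: consonant v→y is +3, but vowel o→a is +12. Two shifts are in play — +12 for a/e/i/o/u, +3 for every other letter.
Applying it to tip: t(cons)+3=w, i(vowel)+12=u, p(cons)+3=s.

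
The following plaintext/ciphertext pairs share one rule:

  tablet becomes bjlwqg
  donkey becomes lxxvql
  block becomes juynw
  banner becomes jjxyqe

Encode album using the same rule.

The shift increases by 1 at each position, starting from +8: 8, 9, 10, ….
Applying it to album: a+8=i, l+9=u, b+10=l, u+11=f, m+12=y.

iulfy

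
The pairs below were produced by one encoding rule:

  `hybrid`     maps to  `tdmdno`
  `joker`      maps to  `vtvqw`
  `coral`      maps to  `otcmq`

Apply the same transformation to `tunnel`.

Shifts by position in hybrid: pos 0: h→t (+12), pos 1: y→d (+5), pos 2: b→m (+11), pos 3: r→d (+12), pos 4: i→n (+5), pos 5: d→o (+11) — repeating every 3. The shifts repeat in a cycle of length 3: positions 0,1,… shift by +12, +5, +11, then the pattern repeats.
Applying it to tunnel: t+12=f, u+5=z, n+11=y, n+12=z, e+5=j, l+11=w.

fzyzjw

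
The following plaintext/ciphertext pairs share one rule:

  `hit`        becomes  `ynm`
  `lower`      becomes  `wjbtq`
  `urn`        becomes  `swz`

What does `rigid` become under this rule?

The output letters match the input read backwards, each shifted +5: hit reversed is tih. Two steps: reverse the string, then apply a Caesar shift of +5.
On rigid: reverse → digir; then shift: d+5=i, i+5=n, g+5=l, i+5=n, r+5=w.

inlnw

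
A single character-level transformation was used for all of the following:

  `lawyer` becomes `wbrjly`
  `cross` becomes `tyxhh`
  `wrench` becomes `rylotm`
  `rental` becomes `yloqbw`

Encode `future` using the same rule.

uzqzyl

l(11)→w(22) and a(0)→b(1) fit y≡9x+1 (mod 26); the inverse of 9 mod 26 is 3. This is an affine cipher: with a=0,…,z=25, each position x becomes (9x+1) mod 26.
Applying it to future: f(5)→9·5+1≡20=u; u(20)→9·20+1≡25=z; t(19)→9·19+1≡16=q; u(20)→9·20+1≡25=z; r(17)→9·17+1≡24=y; e(4)→9·4+1≡11=l (all mod 26).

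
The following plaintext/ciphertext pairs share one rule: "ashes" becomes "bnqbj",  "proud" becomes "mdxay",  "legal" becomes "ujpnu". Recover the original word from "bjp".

gas

The word is reversed, then every letter is shifted forward by 9.
Decoding bjp: shift back: b−9=s, j−9=a, p−9=g → sag; then reverse → gas.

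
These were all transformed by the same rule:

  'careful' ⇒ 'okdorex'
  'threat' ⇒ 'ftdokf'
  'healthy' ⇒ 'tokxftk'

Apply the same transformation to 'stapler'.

efkbxod

Two shifts are in play — +10 for a/e/i/o/u, +12 for every other letter.
On stapler: s(cons)+12=e, t(cons)+12=f, a(vowel)+10=k, p(cons)+12=b, l(cons)+12=x, e(vowel)+10=o, r(cons)+12=d.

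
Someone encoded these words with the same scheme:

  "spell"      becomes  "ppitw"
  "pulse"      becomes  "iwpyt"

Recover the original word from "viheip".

leader

The output letters match the input read backwards, each shifted +4: spell reversed is lleps. Two steps: reverse the string, then apply a Caesar shift of +4.
Reversing it on viheip: shift back: v−4=r, i−4=e, h−4=d, e−4=a, i−4=e, p−4=l → redael; then reverse → leader.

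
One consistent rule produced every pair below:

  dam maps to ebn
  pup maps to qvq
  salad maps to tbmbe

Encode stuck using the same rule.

tuvdl

Compare letters: d→e is +1, a→b is +1, m→n is +1 — a constant shift. This is a Caesar cipher with shift 1.
Applying it to stuck: s+1=t, t+1=u, u+1=v, c+1=d, k+1=l.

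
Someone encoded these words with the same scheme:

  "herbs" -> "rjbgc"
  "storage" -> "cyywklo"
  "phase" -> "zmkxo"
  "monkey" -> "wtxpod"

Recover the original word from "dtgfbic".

towards

Shifts by position in herbs: pos 0: h→r (+10), pos 1: e→j (+5), pos 2: r→b (+10), pos 3: b→g (+5) — repeating every 2. A repeating key of period 2 is used — shifts +10, +5 over and over.
Decoding dtgfbic: d−10=t, t−5=o, g−10=w, f−5=a, b−10=r, i−5=d, c−10=s.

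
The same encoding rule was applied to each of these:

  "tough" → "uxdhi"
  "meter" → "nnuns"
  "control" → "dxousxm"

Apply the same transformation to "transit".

The shift depends on letter class: consonant t→u is +1, but vowel o→x is +9. Vowels shift forward by 9 and consonants shift forward by 1.
On transit: t(cons)+1=u, r(cons)+1=s, a(vowel)+9=j, n(cons)+1=o, s(cons)+1=t, i(vowel)+9=r, t(cons)+1=u.

usjotru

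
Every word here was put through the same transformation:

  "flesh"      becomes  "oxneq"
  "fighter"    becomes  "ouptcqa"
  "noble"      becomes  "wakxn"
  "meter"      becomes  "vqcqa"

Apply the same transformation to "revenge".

aqeqwsn

Shifts by position in flesh: pos 0: f→o (+9), pos 1: l→x (+12), pos 2: e→n (+9), pos 3: s→e (+12) — repeating every 2. The shifts repeat in a cycle of length 2: positions 0,1,… shift by +9, +12, then the pattern repeats.
Applying it to revenge: r+9=a, e+12=q, v+9=e, e+12=q, n+9=w, g+12=s, e+9=n.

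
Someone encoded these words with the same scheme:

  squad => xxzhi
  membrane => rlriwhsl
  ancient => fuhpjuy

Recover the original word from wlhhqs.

recall

Shifts by position in squad: pos 0: s→x (+5), pos 1: q→x (+7), pos 2: u→z (+5), pos 3: a→h (+7) — repeating every 2. It's a Vigenère-style cipher with numeric key [5,7]: position i shifts by key[i mod 2].
Undoing it on wlhhqs: w−5=r, l−7=e, h−5=c, h−7=a, q−5=l, s−7=l.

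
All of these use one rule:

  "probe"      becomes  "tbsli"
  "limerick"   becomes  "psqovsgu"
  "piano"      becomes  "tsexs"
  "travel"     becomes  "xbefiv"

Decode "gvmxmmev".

clinical

Shifts by position in probe: pos 0: p→t (+4), pos 1: r→b (+10), pos 2: o→s (+4), pos 3: b→l (+10) — repeating every 2. A repeating key of period 2 is used — shifts +4, +10 over and over.
Decoding gvmxmmev: g−4=c, v−10=l, m−4=i, x−10=n, m−4=i, m−10=c, e−4=a, v−10=l.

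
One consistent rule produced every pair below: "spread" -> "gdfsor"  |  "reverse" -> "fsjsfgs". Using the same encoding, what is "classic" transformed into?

qzoggwq

Each letter is shifted forward by 14 in the alphabet (a Caesar shift of +14).
For classic: c+14=q, l+14=z, a+14=o, s+14=g, s+14=g, i+14=w, c+14=q.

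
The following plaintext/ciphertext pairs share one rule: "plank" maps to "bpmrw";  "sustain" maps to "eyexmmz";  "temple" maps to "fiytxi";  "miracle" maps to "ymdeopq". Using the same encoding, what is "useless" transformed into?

Shifts by position in plank: pos 0: p→b (+12), pos 1: l→p (+4), pos 2: a→m (+12), pos 3: n→r (+4) — repeating every 2. It's a Vigenère-style cipher with numeric key [12,4]: position i shifts by key[i mod 2].
Applying it to useless: u+12=g, s+4=w, e+12=q, l+4=p, e+12=q, s+4=w, s+12=e.

gwqpqwe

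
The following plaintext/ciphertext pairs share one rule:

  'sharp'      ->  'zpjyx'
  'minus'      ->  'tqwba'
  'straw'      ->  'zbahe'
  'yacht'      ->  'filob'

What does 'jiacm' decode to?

carve

Shifts by position in sharp: pos 0: s→z (+7), pos 1: h→p (+8), pos 2: a→j (+9), pos 3: r→y (+7), pos 4: p→x (+8) — repeating every 3. It's a Vigenère-style cipher with numeric key [7,8,9]: position i shifts by key[i mod 3].
Undoing it on jiacm: j−7=c, i−8=a, a−9=r, c−7=v, m−8=e.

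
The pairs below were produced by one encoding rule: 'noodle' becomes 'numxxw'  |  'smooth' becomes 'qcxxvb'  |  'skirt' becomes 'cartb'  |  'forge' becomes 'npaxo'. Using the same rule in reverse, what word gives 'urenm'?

devil

The output letters match the input read backwards, each shifted +9: noodle reversed is eldoon. Two steps: reverse the string, then apply a Caesar shift of +9.
Reversing it on urenm: shift back: u−9=l, r−9=i, e−9=v, n−9=e, m−9=d → lived; then reverse → devil.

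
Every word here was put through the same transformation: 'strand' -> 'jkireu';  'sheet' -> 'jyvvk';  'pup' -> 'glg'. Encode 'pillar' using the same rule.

It's a constant shift of +17 (ROT17).
On pillar: p+17=g, i+17=z, l+17=c, l+17=c, a+17=r, r+17=i.

gzccri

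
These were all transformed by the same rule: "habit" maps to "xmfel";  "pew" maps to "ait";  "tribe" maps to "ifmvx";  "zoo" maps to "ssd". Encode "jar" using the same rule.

ven

The word is reversed, then every letter is shifted forward by 4.
For jar: reverse → raj; then shift: r+4=v, a+4=e, j+4=n.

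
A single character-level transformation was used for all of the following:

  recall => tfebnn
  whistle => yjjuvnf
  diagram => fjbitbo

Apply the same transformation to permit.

The shift depends on letter class: consonant r→t is +2, but vowel e→f is +1. Vowels shift forward by 1 and consonants shift forward by 2.
For permit: p(cons)+2=r, e(vowel)+1=f, r(cons)+2=t, m(cons)+2=o, i(vowel)+1=j, t(cons)+2=v.

rftojv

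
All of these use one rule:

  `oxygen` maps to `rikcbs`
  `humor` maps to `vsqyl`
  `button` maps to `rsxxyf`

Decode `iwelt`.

phase

The output letters match the input read backwards, each shifted +4: oxygen reversed is negyxo. Read the word backwards and shift each letter +4.
Reversing it on iwelt: shift back: i−4=e, w−4=s, e−4=a, l−4=h, t−4=p → esahp; then reverse → phase.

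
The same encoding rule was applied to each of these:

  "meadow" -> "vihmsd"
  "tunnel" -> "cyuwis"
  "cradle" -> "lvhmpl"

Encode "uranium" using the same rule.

dvhwmbv

Shifts by position in meadow: pos 0: m→v (+9), pos 1: e→i (+4), pos 2: a→h (+7), pos 3: d→m (+9), pos 4: o→s (+4), pos 5: w→d (+7) — repeating every 3. The shifts repeat in a cycle of length 3: positions 0,1,… shift by +9, +4, +7, then the pattern repeats.
Applying it to uranium: u+9=d, r+4=v, a+7=h, n+9=w, i+4=m, u+7=b, m+9=v.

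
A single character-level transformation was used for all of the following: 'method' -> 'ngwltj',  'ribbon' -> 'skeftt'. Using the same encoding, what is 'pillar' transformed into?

In method: m→n is +1, e→g is +2, t→w is +3, h→l is +4 — the shift increases by 1 each position. The shift increases by 1 at each position, starting from +1: 1, 2, 3, ….
On pillar: p+1=q, i+2=k, l+3=o, l+4=p, a+5=f, r+6=x.

qkopfx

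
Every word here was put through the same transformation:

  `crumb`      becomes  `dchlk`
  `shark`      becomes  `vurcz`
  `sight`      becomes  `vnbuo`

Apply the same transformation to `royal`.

cxfrs

c(2)→d(3) and r(17)→c(2) fit y≡19x+17 (mod 26); the inverse of 19 mod 26 is 11. Treating letters as 0–25, the rule is x ↦ 19x + 17 (mod 26).
For royal: r(17)→19·17+17≡2=c; o(14)→19·14+17≡23=x; y(24)→19·24+17≡5=f; a(0)→19·0+17≡17=r; l(11)→19·11+17≡18=s (all mod 26).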